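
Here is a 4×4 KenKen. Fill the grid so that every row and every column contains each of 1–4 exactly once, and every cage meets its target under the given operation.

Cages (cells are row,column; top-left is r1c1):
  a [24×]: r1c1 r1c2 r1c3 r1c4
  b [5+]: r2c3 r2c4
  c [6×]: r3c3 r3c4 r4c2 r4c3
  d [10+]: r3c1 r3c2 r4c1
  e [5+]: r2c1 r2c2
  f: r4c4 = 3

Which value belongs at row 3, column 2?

4

F is a freebie, leaving r4c4 = 3.
The 3 cells of cage d must have sum 10, leaving r3c1 = 2.
The 3 cells of cage d must have sum 10, so r3c2 = 4.
Cage c has product 6; hence r3c3 = 3.
Cage c has product 6, which forces r3c4 = 1.
Row 4 already has 3, which forces r4c1 = 4.
The two cells of cage e must have sum 5; hence r2c1 = 3.
The two cells of cage e must have sum 5, leaving r2c2 = 2.
Cage b needs two cells with sum 5, so r2c3 = 1.
The two cells of cage b must have sum 5; hence r2c4 = 4.
Column 2 now contains 2; hence r4c2 = 1.
Column 3 already has 1; hence r4c3 = 2.
Column 1 now contains 3, so r1c1 = 1.
Column 2 now contains 1, so r1c2 = 3.
Column 3 already has 2, so r1c3 = 4.
4 is placed in column 4; hence r1c4 = 2.
The full grid is 1 3 4 2 / 3 2 1 4 / 2 4 3 1 / 4 1 2 3.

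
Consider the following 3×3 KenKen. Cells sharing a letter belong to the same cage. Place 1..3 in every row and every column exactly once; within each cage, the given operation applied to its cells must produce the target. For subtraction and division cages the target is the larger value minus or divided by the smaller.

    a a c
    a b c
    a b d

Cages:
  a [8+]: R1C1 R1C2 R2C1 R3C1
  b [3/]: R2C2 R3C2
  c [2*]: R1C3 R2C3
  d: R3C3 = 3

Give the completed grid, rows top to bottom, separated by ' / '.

3 2 1 / 1 3 2 / 2 1 3

The 4 cells of cage a must have sum 8, so R1C2 = 2.
2 is placed in row 1; hence R1C3 = 1.
Column 3 already has 1, which forces R2C3 = 2.
Cage d is given, so R3C3 = 3.
Row 1 now contains 1; hence R1C1 = 3.
The 4 cells of cage a must have sum 8, leaving R2C1 = 1.
Cage b's pair has quotient 3, leaving R2C2 = 3.
Cage a needs sum 8; hence R3C1 = 2.
3 is placed in row 3; hence R3C2 = 1.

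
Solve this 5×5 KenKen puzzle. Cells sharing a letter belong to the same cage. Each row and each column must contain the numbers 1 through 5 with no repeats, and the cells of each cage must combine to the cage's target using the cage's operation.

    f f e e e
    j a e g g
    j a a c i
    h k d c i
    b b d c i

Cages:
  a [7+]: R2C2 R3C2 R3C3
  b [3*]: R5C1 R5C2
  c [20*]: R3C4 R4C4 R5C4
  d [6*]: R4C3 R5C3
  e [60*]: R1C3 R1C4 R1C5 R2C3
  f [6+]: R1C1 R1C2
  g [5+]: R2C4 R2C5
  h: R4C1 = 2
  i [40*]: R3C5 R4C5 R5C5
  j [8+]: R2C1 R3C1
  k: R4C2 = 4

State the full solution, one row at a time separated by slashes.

Cage h is given; hence R4C1 = 2.
K is a freebie; hence R4C2 = 4.
Row 4 now contains 2, so R4C3 = 3.
Row 4 now contains 4, so R4C5 = 5.
Column 3 now contains 3, leaving R5C3 = 2.
Row 5 now contains 2, leaving R5C5 = 4.
Cage c has product 20, so R3C4 = 4.
Column 5 already has 4, leaving R3C5 = 2.
Row 4 now contains 5, which forces R4C4 = 1.
The 3 cells of cage c must have product 20, so R5C4 = 5.
Column 4 already has 5; hence R1C4 = 3.
Cage e needs product 60, which forces R1C5 = 1.
Cage a has sum 7, which forces R2C2 = 1.
Cage g needs two cells with sum 5, which forces R2C4 = 2.
The two cells of cage g must have sum 5, leaving R2C5 = 3.
Cage a has sum 7, leaving R3C2 = 5.
4 is placed in row 3, leaving R3C3 = 1.
Column 2 now contains 1, leaving R5C2 = 3.
Cage f's pair has sum 6, which forces R1C1 = 4.
5 is placed in column 2, so R1C2 = 2.
Row 1 already has 4; hence R1C3 = 5.
Row 2 already has 3, so R2C1 = 5.
Column 3 now contains 5, which forces R2C3 = 4.
Row 3 already has 5, so R3C1 = 3.
3 is placed in row 5; hence R5C1 = 1.

4 2 5 3 1 / 5 1 4 2 3 / 3 5 1 4 2 / 2 4 3 1 5 / 1 3 2 5 4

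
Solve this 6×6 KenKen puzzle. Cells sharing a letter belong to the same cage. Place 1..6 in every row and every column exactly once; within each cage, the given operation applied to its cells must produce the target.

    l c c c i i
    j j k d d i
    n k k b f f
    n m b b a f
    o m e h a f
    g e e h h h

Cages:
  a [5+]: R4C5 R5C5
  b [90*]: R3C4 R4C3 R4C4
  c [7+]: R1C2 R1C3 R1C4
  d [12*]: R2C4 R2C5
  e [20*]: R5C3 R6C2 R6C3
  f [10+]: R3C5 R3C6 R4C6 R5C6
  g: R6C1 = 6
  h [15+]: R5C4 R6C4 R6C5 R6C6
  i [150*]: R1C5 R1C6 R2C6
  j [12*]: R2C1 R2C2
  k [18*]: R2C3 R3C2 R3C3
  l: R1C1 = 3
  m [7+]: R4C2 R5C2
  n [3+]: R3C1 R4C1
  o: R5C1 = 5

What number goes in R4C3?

6

Cage l is a single given cell, which forces R1C1 = 3.
Cage i has product 150, which forces R1C5 = 5.
Cage i needs product 150, leaving R1C6 = 6.
The 3 cells of cage i must have product 150, which forces R2C6 = 5.
Cage o is given, leaving R5C1 = 5.
Cage g is a single given cell, so R6C1 = 6.
The only place for 1 in row 2 is R2C3.
The 3 cells of cage e must have product 20, leaving R6C3 = 5.
Cage h has sum 15, leaving R5C4 = 6.
Cage b has product 90; hence R4C3 = 6.
Cage k needs product 18, so R3C2 = 6.
Column 3 already has 6, leaving R3C3 = 3.
Row 3 already has 3, which forces R3C4 = 5.
Column 4 already has 5, so R4C4 = 3.
Cage j's pair has product 12, so R2C1 = 4.
6 is placed in column 2, so R2C2 = 3.
Row 2 already has 4; hence R2C4 = 2.
Row 2 already has 3, which forces R2C5 = 6.
Column 2 now contains 3, so R5C2 = 2.
2 is placed in row 5, which forces R5C3 = 4.
The 4 cells of cage f must have sum 10, so R5C6 = 3.
Column 2 already has 2, leaving R6C2 = 1.
Column 4 now contains 2; hence R6C4 = 4.
Row 6 now contains 4, leaving R6C6 = 2.
Column 2 now contains 1, so R1C2 = 4.
4 is placed in column 3, which forces R1C3 = 2.
4 is placed in column 4, leaving R1C4 = 1.
Cage f needs sum 10; hence R3C5 = 2.
Cage m's pair has sum 7, so R4C2 = 5.
Cage a's pair has sum 5; hence R4C5 = 4.
Row 4 already has 4, so R4C6 = 1.
Row 5 now contains 3; hence R5C5 = 1.
2 is placed in row 6, which forces R6C5 = 3.
2 is placed in row 3; hence R3C1 = 1.
1 is placed in column 6, which forces R3C6 = 4.
1 is placed in row 4; hence R4C1 = 2.
The full grid is 3 4 2 1 5 6 / 4 3 1 2 6 5 / 1 6 3 5 2 4 / 2 5 6 3 4 1 / 5 2 4 6 1 3 / 6 1 5 4 3 2.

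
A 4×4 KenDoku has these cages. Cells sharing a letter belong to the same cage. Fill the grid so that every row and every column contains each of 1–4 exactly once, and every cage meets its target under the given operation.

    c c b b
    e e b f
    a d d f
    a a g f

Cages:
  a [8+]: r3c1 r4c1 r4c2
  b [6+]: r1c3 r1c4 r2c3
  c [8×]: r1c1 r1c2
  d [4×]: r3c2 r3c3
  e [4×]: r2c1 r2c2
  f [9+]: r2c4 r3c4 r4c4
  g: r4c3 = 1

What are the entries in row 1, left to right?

G is a freebie, which forces r4c3 = 1.
The 3 cells of cage b must have sum 6, which forces r1c4 = 1.
The two cells of cage d must have product 4, leaving r3c2 = 1.
1 is placed in column 3, so r3c3 = 4.
Cage e needs two cells with product 4, so r2c1 = 1.
Column 2 already has 1, so r2c2 = 4.
The two cells of cage c must have product 8, leaving r1c1 = 4.
Column 2 now contains 4, which forces r1c2 = 2.
2 is placed in row 1, leaving r1c3 = 3.
Column 3 now contains 3, leaving r2c3 = 2.
Row 2 now contains 2, so r2c4 = 3.
Column 4 now contains 3, so r3c4 = 2.
Column 1 already has 4, so r4c1 = 2.
Column 2 already has 2; hence r4c2 = 3.
Cage f needs sum 9, leaving r4c4 = 4.
2 is placed in row 3, leaving r3c1 = 3.
Completed grid: 4 2 3 1 / 1 4 2 3 / 3 1 4 2 / 2 3 1 4.

4 2 3 1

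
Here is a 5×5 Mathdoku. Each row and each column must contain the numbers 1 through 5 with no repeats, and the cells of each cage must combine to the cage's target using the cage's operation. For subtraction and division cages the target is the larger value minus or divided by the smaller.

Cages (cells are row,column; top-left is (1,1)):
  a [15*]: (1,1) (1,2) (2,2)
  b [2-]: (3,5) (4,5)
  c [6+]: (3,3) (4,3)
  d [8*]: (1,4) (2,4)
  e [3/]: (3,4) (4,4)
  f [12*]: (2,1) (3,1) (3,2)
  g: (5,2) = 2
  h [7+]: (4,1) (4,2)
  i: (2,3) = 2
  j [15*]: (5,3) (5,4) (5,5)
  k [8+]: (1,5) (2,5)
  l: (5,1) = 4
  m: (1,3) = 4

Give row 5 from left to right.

4 2 3 5 1

M is a freebie, leaving (1,3) = 4.
4 is placed in row 1; hence (1,4) = 2.
I is a freebie, so (2,3) = 2.
Column 4 now contains 2; hence (2,4) = 4.
Cage l is given, so (5,1) = 4.
Cage g is a single given cell, which forces (5,2) = 2.
Cage f has product 12, which forces (3,2) = 4.
Column 2 now contains 4, leaving (4,2) = 5.
Row 4 already has 5, so (4,3) = 1.
1 is placed in row 4; hence (4,4) = 3.
The 3 cells of cage a must have product 15; hence (1,1) = 5.
5 is placed in row 1, so (1,5) = 3.
Column 5 already has 3, which forces (2,5) = 5.
Column 3 already has 1, leaving (3,3) = 5.
3 is placed in column 4, so (3,4) = 1.
Cage b's pair has difference 2, leaving (3,5) = 2.
3 is placed in row 4; hence (4,1) = 2.
The two cells of cage b must have difference 2, leaving (4,5) = 4.
Column 3 already has 5, which forces (5,3) = 3.
Column 4 now contains 1, leaving (5,4) = 5.
Column 5 already has 5, leaving (5,5) = 1.
Row 1 already has 3, leaving (1,2) = 1.
The 3 cells of cage f must have product 12, which forces (2,1) = 1.
Cage a needs product 15; hence (2,2) = 3.
Row 3 already has 1, so (3,1) = 3.
Filled in: 5 1 4 2 3 / 1 3 2 4 5 / 3 4 5 1 2 / 2 5 1 3 4 / 4 2 3 5 1.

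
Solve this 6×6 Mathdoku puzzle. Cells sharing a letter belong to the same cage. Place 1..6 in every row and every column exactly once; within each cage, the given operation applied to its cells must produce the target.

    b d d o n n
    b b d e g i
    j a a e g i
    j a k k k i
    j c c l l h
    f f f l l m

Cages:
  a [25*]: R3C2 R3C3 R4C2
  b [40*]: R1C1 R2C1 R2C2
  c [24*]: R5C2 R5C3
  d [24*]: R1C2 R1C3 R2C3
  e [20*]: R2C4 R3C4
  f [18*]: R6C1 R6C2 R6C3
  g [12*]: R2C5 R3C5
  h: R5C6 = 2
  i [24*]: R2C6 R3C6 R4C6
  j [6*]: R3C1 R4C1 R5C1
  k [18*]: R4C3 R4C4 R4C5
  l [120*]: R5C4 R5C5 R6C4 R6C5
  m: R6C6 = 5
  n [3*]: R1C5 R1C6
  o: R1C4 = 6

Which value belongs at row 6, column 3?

1

Cage o is given, which forces R1C4 = 6.
Cage a has product 25; hence R3C2 = 1.
Cage a needs product 25, so R3C3 = 5.
Row 3 already has 5, leaving R3C4 = 4.
Cage a needs product 25, leaving R4C2 = 5.
H is a freebie; hence R5C6 = 2.
Cage m is given, which forces R6C6 = 5.
4 is placed in column 4; hence R2C4 = 5.
Cage i needs product 24, leaving R3C6 = 6.
Column 4 now contains 5, which forces R5C4 = 3.
Cage b needs product 40; hence R1C1 = 5.
Column 4 already has 3, which forces R4C4 = 1.
Row 4 already has 1, so R4C6 = 4.
Row 5 now contains 3, so R5C1 = 1.
Cage l has product 120, leaving R5C5 = 5.
The 4 cells of cage l must have product 120, leaving R6C4 = 2.
Cage l needs product 120, which forces R6C5 = 4.
Column 5 now contains 4, which forces R2C5 = 6.
4 is placed in column 6; hence R2C6 = 1.
Cage g's pair has product 12, leaving R3C5 = 2.
Column 5 now contains 6, which forces R4C5 = 3.
Cage f has product 18, leaving R6C3 = 1.
3 is placed in column 5, so R1C5 = 1.
Column 6 now contains 1, which forces R1C6 = 3.
Row 3 now contains 2; hence R3C1 = 3.
3 is placed in row 4, leaving R4C1 = 2.
3 is placed in row 4, leaving R4C3 = 6.
Column 3 already has 6, leaving R5C3 = 4.
Column 1 now contains 3; hence R6C1 = 6.
Row 6 already has 6; hence R6C2 = 3.
Cage d needs product 24, so R1C2 = 4.
4 is placed in column 3; hence R1C3 = 2.
2 is placed in column 1, leaving R2C1 = 4.
The 3 cells of cage b must have product 40; hence R2C2 = 2.
The 3 cells of cage d must have product 24, leaving R2C3 = 3.
Row 5 now contains 4, leaving R5C2 = 6.
The full grid is 5 4 2 6 1 3 / 4 2 3 5 6 1 / 3 1 5 4 2 6 / 2 5 6 1 3 4 / 1 6 4 3 5 2 / 6 3 1 2 4 5.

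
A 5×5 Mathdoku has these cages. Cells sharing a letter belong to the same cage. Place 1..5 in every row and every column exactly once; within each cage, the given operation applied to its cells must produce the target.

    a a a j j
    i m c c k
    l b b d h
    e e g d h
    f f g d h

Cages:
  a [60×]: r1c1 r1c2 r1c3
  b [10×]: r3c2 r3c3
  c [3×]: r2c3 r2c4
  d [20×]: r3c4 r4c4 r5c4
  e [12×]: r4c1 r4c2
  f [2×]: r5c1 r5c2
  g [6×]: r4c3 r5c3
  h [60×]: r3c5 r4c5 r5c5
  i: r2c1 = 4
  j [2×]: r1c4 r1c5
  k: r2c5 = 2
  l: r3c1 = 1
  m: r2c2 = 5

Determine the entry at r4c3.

Cage i is a single given cell, so r2c1 = 4.
Cage m is given, which forces r2c2 = 5.
Cage k is given, leaving r2c5 = 2.
Cage l is given, leaving r3c1 = 1.
Column 2 already has 5, leaving r3c2 = 2.
Row 3 now contains 2, which forces r3c3 = 5.
5 is placed in row 3, so r3c4 = 4.
Row 3 now contains 4, leaving r3c5 = 3.
Column 1 already has 4, leaving r4c1 = 3.
Row 4 already has 3, which forces r4c2 = 4.
Row 4 already has 3; hence r4c3 = 2.
Row 4 already has 4; hence r4c5 = 5.
Column 1 now contains 1, which forces r5c1 = 2.
Column 2 already has 2, leaving r5c2 = 1.
Column 3 now contains 2, so r5c3 = 3.
Row 5 already has 1, leaving r5c4 = 5.
Column 5 already has 5, leaving r5c5 = 4.
3 is placed in column 1, which forces r1c1 = 5.
Column 2 already has 4, which forces r1c2 = 3.
Column 3 already has 3; hence r1c3 = 4.
The two cells of cage j must have product 2; hence r1c4 = 2.
Column 5 already has 2, leaving r1c5 = 1.
Column 3 already has 3, so r2c3 = 1.
The two cells of cage c must have product 3, so r2c4 = 3.
5 is placed in row 4, leaving r4c4 = 1.
The full grid is 5 3 4 2 1 / 4 5 1 3 2 / 1 2 5 4 3 / 3 4 2 1 5 / 2 1 3 5 4.

2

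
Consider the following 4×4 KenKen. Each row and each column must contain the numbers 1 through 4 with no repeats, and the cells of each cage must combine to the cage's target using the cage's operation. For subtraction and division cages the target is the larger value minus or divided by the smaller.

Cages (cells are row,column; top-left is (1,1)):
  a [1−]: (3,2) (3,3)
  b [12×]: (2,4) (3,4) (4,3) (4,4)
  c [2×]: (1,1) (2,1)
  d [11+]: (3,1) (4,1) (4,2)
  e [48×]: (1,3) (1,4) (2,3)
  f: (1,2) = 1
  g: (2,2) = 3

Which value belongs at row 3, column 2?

Cage f is given, leaving (1,2) = 1.
The 3 cells of cage e must have product 48; hence (1,3) = 3.
Cage e needs product 48, leaving (1,4) = 4.
G is a freebie, which forces (2,2) = 3.
Cage e needs product 48, leaving (2,3) = 4.
The 3 cells of cage d must have sum 11, leaving (3,1) = 4.
4 is placed in row 3, which forces (3,2) = 2.
Row 3 now contains 2; hence (3,3) = 1.
1 is placed in row 3, leaving (3,4) = 3.
Cage d has sum 11; hence (4,1) = 3.
The 3 cells of cage d must have sum 11, which forces (4,2) = 4.
1 is placed in column 3, leaving (4,3) = 2.
Column 4 already has 3, which forces (4,4) = 1.
Row 1 now contains 1; hence (1,1) = 2.
Cage c's pair has product 2; hence (2,1) = 1.
Column 4 now contains 1, leaving (2,4) = 2.
The full grid is 2 1 3 4 / 1 3 4 2 / 4 2 1 3 / 3 4 2 1.

2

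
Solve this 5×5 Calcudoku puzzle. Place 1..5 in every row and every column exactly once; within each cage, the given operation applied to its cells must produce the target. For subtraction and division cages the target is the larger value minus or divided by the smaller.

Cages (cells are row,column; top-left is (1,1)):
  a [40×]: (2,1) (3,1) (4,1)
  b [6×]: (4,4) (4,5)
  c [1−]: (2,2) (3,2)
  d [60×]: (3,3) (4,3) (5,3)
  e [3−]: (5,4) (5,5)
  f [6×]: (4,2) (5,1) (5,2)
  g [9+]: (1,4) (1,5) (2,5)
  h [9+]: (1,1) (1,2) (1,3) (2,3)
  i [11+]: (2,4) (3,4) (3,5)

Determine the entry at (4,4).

2

In row 4, 1 can only go at (4,2), so (4,2) = 1.
The only place for 1 in row 3 is (3,4).
The 3 cells of cage i must have sum 11, leaving (2,4) = 5.
The 3 cells of cage i must have sum 11, so (3,5) = 5.
The 3 cells of cage a must have product 40; hence (4,1) = 5.
Cage e's pair has difference 3; hence (5,4) = 4.
The two cells of cage e must have difference 3; hence (5,5) = 1.
The 3 cells of cage d must have product 60, so (5,3) = 5.
The only place for 5 in row 1 is (1,2).
Cage h has sum 9, which forces (1,1) = 1.
Cage h needs sum 9, leaving (1,3) = 2.
Row 1 now contains 2, leaving (1,4) = 3.
3 is placed in row 1; hence (1,5) = 4.
Cage h needs sum 9, so (2,3) = 1.
Column 4 now contains 3; hence (4,4) = 2.
Row 4 already has 2, leaving (4,5) = 3.
Column 5 already has 3, which forces (2,5) = 2.
Cage d needs product 60, which forces (3,3) = 3.
3 is placed in row 4; hence (4,3) = 4.
Row 2 already has 2, leaving (2,1) = 4.
The two cells of cage c must have difference 1, leaving (2,2) = 3.
The 3 cells of cage a must have product 40; hence (3,1) = 2.
2 is placed in row 3; hence (3,2) = 4.
Column 1 already has 2; hence (5,1) = 3.
3 is placed in column 2, so (5,2) = 2.
The full grid is 1 5 2 3 4 / 4 3 1 5 2 / 2 4 3 1 5 / 5 1 4 2 3 / 3 2 5 4 1.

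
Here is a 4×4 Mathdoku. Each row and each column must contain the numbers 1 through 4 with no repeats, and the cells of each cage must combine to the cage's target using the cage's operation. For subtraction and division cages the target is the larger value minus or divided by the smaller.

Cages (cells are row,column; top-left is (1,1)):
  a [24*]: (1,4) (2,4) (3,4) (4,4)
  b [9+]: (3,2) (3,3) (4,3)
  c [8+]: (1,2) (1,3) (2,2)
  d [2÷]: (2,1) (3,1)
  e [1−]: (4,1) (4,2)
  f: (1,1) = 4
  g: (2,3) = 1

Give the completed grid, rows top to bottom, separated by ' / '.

4 1 3 2 / 2 4 1 3 / 1 3 2 4 / 3 2 4 1

F is a freebie, leaving (1,1) = 4.
G is a freebie, leaving (2,3) = 1.
The 3 cells of cage c must have sum 8; hence (1,3) = 3.
Row 2 already has 1, leaving (2,1) = 2.
The two cells of cage d must have quotient 2, leaving (3,1) = 1.
1 is placed in column 1, which forces (4,1) = 3.
Cage b needs sum 9, leaving (3,2) = 3.
Cage c needs sum 8, which forces (1,2) = 1.
Row 1 already has 1, leaving (1,4) = 2.
Column 2 now contains 3; hence (2,2) = 4.
Cage a has product 24, which forces (2,4) = 3.
Column 4 now contains 2, which forces (3,4) = 4.
4 is placed in column 2, so (4,2) = 2.
Row 4 already has 2, so (4,3) = 4.
Column 4 already has 4, leaving (4,4) = 1.
Row 3 already has 4, so (3,3) = 2.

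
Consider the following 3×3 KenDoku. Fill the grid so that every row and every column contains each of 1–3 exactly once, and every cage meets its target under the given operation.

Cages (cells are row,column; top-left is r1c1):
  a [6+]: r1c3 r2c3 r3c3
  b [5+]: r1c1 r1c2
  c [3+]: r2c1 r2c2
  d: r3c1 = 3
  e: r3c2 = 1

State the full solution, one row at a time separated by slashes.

Cage d is given; hence r3c1 = 3.
Cage e is a single given cell, so r3c2 = 1.
Row 3 now contains 1, so r3c3 = 2.
Column 1 already has 3; hence r1c1 = 2.
Cage b's pair has sum 5, so r1c2 = 3.
Row 1 now contains 3; hence r1c3 = 1.
Cage c needs two cells with sum 3, so r2c1 = 1.
Column 2 already has 1, so r2c2 = 2.
Column 3 already has 1, leaving r2c3 = 3.

2 3 1 / 1 2 3 / 3 1 2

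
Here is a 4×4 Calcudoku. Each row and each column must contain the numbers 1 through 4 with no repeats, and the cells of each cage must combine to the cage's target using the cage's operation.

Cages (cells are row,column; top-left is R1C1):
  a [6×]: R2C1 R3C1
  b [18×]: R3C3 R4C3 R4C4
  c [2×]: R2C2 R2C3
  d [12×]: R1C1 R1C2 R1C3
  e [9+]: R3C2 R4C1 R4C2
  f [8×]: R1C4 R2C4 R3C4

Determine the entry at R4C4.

3

The 3 cells of cage b must have product 18, so R3C3 = 3.
The 3 cells of cage b must have product 18, so R4C3 = 2.
Cage b has product 18, so R4C4 = 3.
The two cells of cage a must have product 6, which forces R2C1 = 3.
Cage c needs two cells with product 2, so R2C2 = 2.
Column 3 now contains 2, leaving R2C3 = 1.
Row 2 now contains 1, leaving R2C4 = 4.
3 is placed in row 3, so R3C1 = 2.
The 3 cells of cage e must have sum 9; hence R3C2 = 4.
Row 3 already has 2, leaving R3C4 = 1.
Row 4 already has 3; hence R4C1 = 4.
The 3 cells of cage e must have sum 9, so R4C2 = 1.
Column 1 now contains 4; hence R1C1 = 1.
1 is placed in column 2, which forces R1C2 = 3.
1 is placed in column 3, so R1C3 = 4.
1 is placed in column 4, leaving R1C4 = 2.
The full grid is 1 3 4 2 / 3 2 1 4 / 2 4 3 1 / 4 1 2 3.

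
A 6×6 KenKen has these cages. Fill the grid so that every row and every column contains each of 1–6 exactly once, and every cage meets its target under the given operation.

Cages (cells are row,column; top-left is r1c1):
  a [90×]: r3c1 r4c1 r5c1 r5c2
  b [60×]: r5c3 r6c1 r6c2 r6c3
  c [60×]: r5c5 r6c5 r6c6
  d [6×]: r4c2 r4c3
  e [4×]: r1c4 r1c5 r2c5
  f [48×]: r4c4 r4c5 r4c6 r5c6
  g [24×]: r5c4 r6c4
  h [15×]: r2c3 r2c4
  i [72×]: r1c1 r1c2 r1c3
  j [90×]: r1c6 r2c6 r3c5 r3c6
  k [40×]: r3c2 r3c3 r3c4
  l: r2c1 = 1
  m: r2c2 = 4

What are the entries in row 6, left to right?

2 5 1 6 4 3

Cage l is given, leaving r2c1 = 1.
M is a freebie, so r2c2 = 4.
Row 2 already has 1, which forces r2c5 = 2.
The 3 cells of cage e must have product 4, which forces r1c4 = 2.
Cage e has product 4, leaving r1c5 = 1.
In row 1, 5 can only go at r1c6, so r1c6 = 5.
In row 2, 6 can only go at r2c6, so r2c6 = 6.
Cage j needs product 90, so r3c5 = 3.
The 4 cells of cage j must have product 90; hence r3c6 = 1.
The 4 cells of cage f must have product 48; hence r4c4 = 1.
The only place for 6 in row 3 is r3c1.
Cage a needs product 90, leaving r5c2 = 1.
In row 4, 5 can only go at r4c1, so r4c1 = 5.
Column 1 now contains 5, which forces r5c1 = 3.
3 is placed in column 1, which forces r1c1 = 4.
4 is placed in column 1, so r6c1 = 2.
Row 6 now contains 2, leaving r6c6 = 3.
Cage f has product 48, leaving r4c5 = 6.
Cage b has product 60, which forces r6c3 = 1.
Row 4 needs a 4, and only r4c6 is open for it.
Column 6 now contains 4, so r5c6 = 2.
The only place for 4 in column 3 is r3c3.
Cage k has product 40; hence r3c2 = 2.
Row 3 now contains 4, which forces r3c4 = 5.
Column 2 now contains 2, so r4c2 = 3.
Row 4 now contains 3, leaving r4c3 = 2.
Column 2 already has 3, leaving r1c2 = 6.
Cage i has product 72, leaving r1c3 = 3.
Cage h's pair has product 15; hence r2c3 = 5.
Column 4 already has 5; hence r2c4 = 3.
Column 3 now contains 5, which forces r5c3 = 6.
6 is placed in row 5, so r5c4 = 4.
4 is placed in row 5, leaving r5c5 = 5.
Column 2 already has 6, so r6c2 = 5.
4 is placed in column 4, leaving r6c4 = 6.
Column 5 now contains 5; hence r6c5 = 4.
The full grid is 4 6 3 2 1 5 / 1 4 5 3 2 6 / 6 2 4 5 3 1 / 5 3 2 1 6 4 / 3 1 6 4 5 2 / 2 5 1 6 4 3.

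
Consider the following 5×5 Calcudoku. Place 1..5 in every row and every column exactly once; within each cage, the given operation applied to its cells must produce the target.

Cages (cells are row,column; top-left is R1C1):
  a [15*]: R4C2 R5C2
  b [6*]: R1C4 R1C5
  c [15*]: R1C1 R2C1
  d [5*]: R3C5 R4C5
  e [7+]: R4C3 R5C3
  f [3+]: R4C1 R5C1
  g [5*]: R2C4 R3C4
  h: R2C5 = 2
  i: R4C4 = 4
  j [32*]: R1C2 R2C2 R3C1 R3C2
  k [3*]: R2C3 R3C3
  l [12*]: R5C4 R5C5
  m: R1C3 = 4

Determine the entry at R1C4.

M is a freebie, which forces R1C3 = 4.
Cage h is given; hence R2C5 = 2.
Cage j needs product 32, which forces R3C1 = 4.
Cage i is given, so R4C4 = 4.
Column 4 now contains 4, leaving R5C4 = 3.
3 is placed in row 5, leaving R5C5 = 4.
3 is placed in column 4, which forces R1C4 = 2.
2 is placed in column 5, leaving R1C5 = 3.
Cage j has product 32, leaving R2C2 = 4.
The two cells of cage a must have product 15, which forces R4C2 = 3.
3 is placed in row 5, which forces R5C2 = 5.
Row 5 now contains 5; hence R5C3 = 2.
Row 1 already has 3, leaving R1C1 = 5.
Row 1 now contains 2; hence R1C2 = 1.
The two cells of cage c must have product 15; hence R2C1 = 3.
3 is placed in row 2, so R2C3 = 1.
1 is placed in row 2, which forces R2C4 = 5.
Cage j has product 32, which forces R3C2 = 2.
Column 3 already has 1, leaving R3C3 = 3.
Column 4 already has 5, leaving R3C4 = 1.
Row 3 already has 1, so R3C5 = 5.
Cage f's pair has sum 3, so R4C1 = 2.
2 is placed in column 3, leaving R4C3 = 5.
Column 5 already has 5, which forces R4C5 = 1.
2 is placed in row 5, leaving R5C1 = 1.
Completed grid: 5 1 4 2 3 / 3 4 1 5 2 / 4 2 3 1 5 / 2 3 5 4 1 / 1 5 2 3 4.

2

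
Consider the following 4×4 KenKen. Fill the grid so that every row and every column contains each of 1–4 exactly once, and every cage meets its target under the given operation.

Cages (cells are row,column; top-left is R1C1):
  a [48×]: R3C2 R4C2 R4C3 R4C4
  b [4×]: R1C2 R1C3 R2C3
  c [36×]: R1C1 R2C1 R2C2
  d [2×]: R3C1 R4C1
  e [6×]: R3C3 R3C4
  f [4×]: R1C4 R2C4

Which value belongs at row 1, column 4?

4

The 3 cells of cage c must have product 36, which forces R1C1 = 3.
The 3 cells of cage c must have product 36; hence R2C1 = 4.
Cage c has product 36; hence R2C2 = 3.
4 is placed in row 2; hence R2C4 = 1.
Cage b needs product 4; hence R1C2 = 2.
Cage b has product 4; hence R1C3 = 1.
1 is placed in column 4, which forces R1C4 = 4.
Row 2 already has 1, which forces R2C3 = 2.
2 is placed in column 2; hence R3C2 = 4.
Column 3 now contains 2, leaving R3C3 = 3.
Row 3 now contains 3, so R3C4 = 2.
Column 2 already has 4, leaving R4C2 = 1.
Column 3 now contains 3; hence R4C3 = 4.
Column 4 now contains 2, leaving R4C4 = 3.
Row 3 now contains 2, which forces R3C1 = 1.
Row 4 already has 1, which forces R4C1 = 2.
Filled in: 3 2 1 4 / 4 3 2 1 / 1 4 3 2 / 2 1 4 3.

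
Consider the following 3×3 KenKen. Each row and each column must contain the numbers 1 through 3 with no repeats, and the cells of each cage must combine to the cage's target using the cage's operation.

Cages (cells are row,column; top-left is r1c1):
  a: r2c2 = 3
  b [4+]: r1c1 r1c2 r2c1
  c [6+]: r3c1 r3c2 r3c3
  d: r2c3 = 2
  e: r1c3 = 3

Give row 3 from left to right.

Cage b has sum 4, so r1c1 = 2.
The 3 cells of cage b must have sum 4; hence r1c2 = 1.
Cage e is given; hence r1c3 = 3.
The 3 cells of cage b must have sum 4, leaving r2c1 = 1.
A is a freebie, leaving r2c2 = 3.
Cage d is given, which forces r2c3 = 2.
Column 1 already has 1, leaving r3c1 = 3.
3 is placed in column 2, leaving r3c2 = 2.
2 is placed in column 3, leaving r3c3 = 1.
The full grid is 2 1 3 / 1 3 2 / 3 2 1.

3 2 1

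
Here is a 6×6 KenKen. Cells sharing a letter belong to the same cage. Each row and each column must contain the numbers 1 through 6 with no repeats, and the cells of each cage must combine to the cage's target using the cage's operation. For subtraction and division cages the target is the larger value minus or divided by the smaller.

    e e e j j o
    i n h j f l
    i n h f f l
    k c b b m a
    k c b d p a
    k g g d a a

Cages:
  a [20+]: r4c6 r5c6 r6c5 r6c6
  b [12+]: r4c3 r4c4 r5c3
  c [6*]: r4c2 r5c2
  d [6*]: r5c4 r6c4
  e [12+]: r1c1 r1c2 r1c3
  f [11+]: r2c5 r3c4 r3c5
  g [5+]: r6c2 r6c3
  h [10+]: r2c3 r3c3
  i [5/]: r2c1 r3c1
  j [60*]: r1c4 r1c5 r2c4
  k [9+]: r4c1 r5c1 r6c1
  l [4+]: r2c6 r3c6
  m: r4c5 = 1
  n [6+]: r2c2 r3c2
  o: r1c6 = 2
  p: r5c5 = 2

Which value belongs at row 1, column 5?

4

O is a freebie, so r1c6 = 2.
Cage m is given, which forces r4c5 = 1.
Cage p is given, which forces r5c5 = 2.
Cage a has sum 20, so r6c5 = 5.
In column 1, 6 can only go at r1c1, so r1c1 = 6.
Row 2 needs a 2, and only r2c2 is open for it.
Cage n needs two cells with sum 6; hence r3c2 = 4.
Row 3 already has 4; hence r3c3 = 6.
Row 3 already has 6, leaving r3c5 = 3.
Row 3 now contains 3, leaving r3c6 = 1.
2 is placed in column 2; hence r4c2 = 6.
Cage c needs two cells with product 6; hence r5c2 = 1.
4 is placed in column 2, so r6c2 = 3.
1 is placed in column 2, leaving r1c2 = 5.
The 3 cells of cage e must have sum 12; hence r1c3 = 1.
5 is placed in row 1, which forces r1c4 = 3.
3 is placed in column 5, so r1c5 = 4.
Cage i needs two cells with quotient 5; hence r2c1 = 1.
6 is placed in column 3; hence r2c3 = 4.
Column 4 already has 3, which forces r2c4 = 5.
Cage f needs sum 11, so r2c5 = 6.
1 is placed in column 6; hence r2c6 = 3.
1 is placed in row 3; hence r3c1 = 5.
1 is placed in row 3, which forces r3c4 = 2.
Column 4 now contains 5, leaving r4c4 = 4.
Row 4 already has 4, leaving r4c6 = 5.
Column 4 already has 3, so r5c4 = 6.
6 is placed in row 5, which forces r5c6 = 4.
The two cells of cage g must have sum 5, leaving r6c3 = 2.
2 is placed in column 4; hence r6c4 = 1.
4 is placed in column 6, so r6c6 = 6.
Cage k needs sum 9, leaving r4c1 = 2.
Column 3 already has 2, which forces r4c3 = 3.
4 is placed in row 5, so r5c1 = 3.
Cage b has sum 12, which forces r5c3 = 5.
Row 6 now contains 2, leaving r6c1 = 4.
The full grid is 6 5 1 3 4 2 / 1 2 4 5 6 3 / 5 4 6 2 3 1 / 2 6 3 4 1 5 / 3 1 5 6 2 4 / 4 3 2 1 5 6.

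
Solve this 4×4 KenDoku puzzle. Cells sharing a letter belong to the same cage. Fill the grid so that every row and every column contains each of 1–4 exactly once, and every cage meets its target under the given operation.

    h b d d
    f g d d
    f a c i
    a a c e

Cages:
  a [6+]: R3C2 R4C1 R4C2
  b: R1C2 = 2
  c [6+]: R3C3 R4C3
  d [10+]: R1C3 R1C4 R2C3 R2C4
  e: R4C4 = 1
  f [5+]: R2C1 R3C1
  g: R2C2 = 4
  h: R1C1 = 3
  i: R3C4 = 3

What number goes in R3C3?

H is a freebie; hence R1C1 = 3.
Cage b is given, so R1C2 = 2.
Cage g is given; hence R2C2 = 4.
I is a freebie, so R3C4 = 3.
E is a freebie; hence R4C4 = 1.
The 4 cells of cage d must have sum 10; hence R1C3 = 1.
Column 4 now contains 1, leaving R1C4 = 4.
Cage f's pair has sum 5, leaving R2C1 = 1.
The 4 cells of cage d must have sum 10, leaving R2C3 = 3.
Column 4 now contains 1; hence R2C4 = 2.
The two cells of cage f must have sum 5, which forces R3C1 = 4.
Row 3 already has 3; hence R3C2 = 1.
4 is placed in row 3, which forces R3C3 = 2.
Row 4 now contains 1; hence R4C1 = 2.
Row 4 now contains 1, which forces R4C2 = 3.
Column 3 now contains 2; hence R4C3 = 4.
The full grid is 3 2 1 4 / 1 4 3 2 / 4 1 2 3 / 2 3 4 1.

2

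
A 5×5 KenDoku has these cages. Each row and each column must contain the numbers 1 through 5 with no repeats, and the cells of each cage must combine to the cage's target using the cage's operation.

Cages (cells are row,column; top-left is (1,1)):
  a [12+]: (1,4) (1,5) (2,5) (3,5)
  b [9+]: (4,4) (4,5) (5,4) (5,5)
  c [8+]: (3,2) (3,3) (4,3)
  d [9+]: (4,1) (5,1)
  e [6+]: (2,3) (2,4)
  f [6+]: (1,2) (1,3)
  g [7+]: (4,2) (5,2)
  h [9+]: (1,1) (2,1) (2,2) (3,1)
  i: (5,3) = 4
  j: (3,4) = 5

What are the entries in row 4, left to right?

Cage j is given; hence (3,4) = 5.
Cage i is given, leaving (5,3) = 4.
Cage d needs two cells with sum 9, leaving (4,1) = 4.
Row 5 now contains 4; hence (5,1) = 5.
Cage h needs sum 9, leaving (2,2) = 3.
The two cells of cage g must have sum 7; hence (4,2) = 5.
Cage g's pair has sum 7, leaving (5,2) = 2.
Cage c needs sum 8; hence (3,2) = 4.
Column 2 now contains 4, so (1,2) = 1.
Cage f needs two cells with sum 6, so (1,3) = 5.
Column 3 now contains 5, which forces (2,3) = 2.
Row 2 already has 2, so (2,1) = 1.
Cage e needs two cells with sum 6, so (2,4) = 4.
Row 2 already has 4, which forces (2,5) = 5.
Cage a needs sum 12, leaving (1,4) = 2.
2 is placed in column 4, leaving (4,4) = 3.
Row 4 now contains 3; hence (4,5) = 2.
3 is placed in column 4, which forces (5,4) = 1.
Row 5 now contains 1, so (5,5) = 3.
Row 1 already has 2; hence (1,1) = 3.
Column 5 now contains 3, so (1,5) = 4.
The 4 cells of cage h must have sum 9, so (3,1) = 2.
The 3 cells of cage c must have sum 8, so (3,3) = 3.
Column 5 now contains 2, leaving (3,5) = 1.
Row 4 now contains 3, which forces (4,3) = 1.
Filled in: 3 1 5 2 4 / 1 3 2 4 5 / 2 4 3 5 1 / 4 5 1 3 2 / 5 2 4 1 3.

4 5 1 3 2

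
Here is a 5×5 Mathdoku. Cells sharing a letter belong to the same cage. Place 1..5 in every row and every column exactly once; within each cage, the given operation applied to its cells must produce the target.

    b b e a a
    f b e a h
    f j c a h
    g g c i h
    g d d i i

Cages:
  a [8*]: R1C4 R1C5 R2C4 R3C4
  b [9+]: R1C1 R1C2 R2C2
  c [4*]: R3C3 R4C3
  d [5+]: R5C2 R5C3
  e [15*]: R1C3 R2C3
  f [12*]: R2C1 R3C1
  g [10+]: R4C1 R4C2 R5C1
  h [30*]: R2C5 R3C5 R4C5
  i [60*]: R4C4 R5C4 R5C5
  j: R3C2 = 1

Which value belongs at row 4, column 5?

2

Cage a has product 8, so R1C5 = 1.
Cage j is given, leaving R3C2 = 1.
Row 3 now contains 1, so R3C3 = 4.
4 is placed in row 3; hence R3C4 = 2.
Column 3 now contains 4, so R4C3 = 1.
Column 4 now contains 2, so R1C4 = 4.
Cage f needs two cells with product 12, leaving R2C1 = 4.
Cage a needs product 8, which forces R2C4 = 1.
4 is placed in row 3, so R3C1 = 3.
Row 3 now contains 3, which forces R3C5 = 5.
Column 1 already has 3; hence R1C1 = 2.
The 3 cells of cage b must have sum 9, leaving R1C2 = 5.
Row 1 now contains 5, which forces R1C3 = 3.
The 3 cells of cage b must have sum 9; hence R2C2 = 2.
Column 3 already has 3, which forces R2C3 = 5.
2 is placed in row 2, so R2C5 = 3.
Column 1 already has 2, which forces R4C1 = 5.
Row 4 already has 5, leaving R4C4 = 3.
Column 5 now contains 3, which forces R4C5 = 2.
Column 1 already has 5, which forces R5C1 = 1.
Column 2 already has 2, leaving R5C2 = 3.
Column 3 already has 3; hence R5C3 = 2.
Column 4 now contains 3; hence R5C4 = 5.
Cage i needs product 60, leaving R5C5 = 4.
3 is placed in row 4, which forces R4C2 = 4.
The full grid is 2 5 3 4 1 / 4 2 5 1 3 / 3 1 4 2 5 / 5 4 1 3 2 / 1 3 2 5 4.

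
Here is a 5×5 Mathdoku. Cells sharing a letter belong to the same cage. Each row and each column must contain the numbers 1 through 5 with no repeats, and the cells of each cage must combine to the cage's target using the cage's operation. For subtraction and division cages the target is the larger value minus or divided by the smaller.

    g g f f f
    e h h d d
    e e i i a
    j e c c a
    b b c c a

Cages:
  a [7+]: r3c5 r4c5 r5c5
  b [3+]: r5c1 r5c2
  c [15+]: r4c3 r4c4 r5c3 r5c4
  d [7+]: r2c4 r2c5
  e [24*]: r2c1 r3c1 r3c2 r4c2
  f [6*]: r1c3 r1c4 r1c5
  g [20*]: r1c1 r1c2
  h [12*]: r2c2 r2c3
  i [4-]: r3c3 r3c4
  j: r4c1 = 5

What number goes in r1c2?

5

Cage j is a single given cell, leaving r4c1 = 5.
Column 1 already has 5, leaving r1c1 = 4.
Cage g's pair has product 20; hence r1c2 = 5.
Row 2 needs a 1, and only r2c1 is open for it.
1 is placed in column 1, leaving r5c1 = 2.
The two cells of cage b must have sum 3, which forces r5c2 = 1.
Row 5 now contains 1; hence r5c5 = 4.
Column 1 now contains 2; hence r3c1 = 3.
The only place for 4 in row 3 is r3c2.
4 is placed in column 2; hence r2c2 = 3.
Cage h's pair has product 12, leaving r2c3 = 4.
4 is placed in column 2; hence r4c2 = 2.
4 is placed in column 3, leaving r4c3 = 3.
3 is placed in row 4, so r4c4 = 4.
2 is placed in row 4, which forces r4c5 = 1.
3 is placed in column 3; hence r5c3 = 5.
Row 5 now contains 5, leaving r5c4 = 3.
The 3 cells of cage f must have product 6, leaving r1c5 = 3.
5 is placed in column 3, which forces r3c3 = 1.
Cage i's pair has difference 4, leaving r3c4 = 5.
Column 5 already has 1; hence r3c5 = 2.
Column 3 now contains 1, so r1c3 = 2.
The 3 cells of cage f must have product 6; hence r1c4 = 1.
5 is placed in column 4; hence r2c4 = 2.
2 is placed in column 5, which forces r2c5 = 5.
Filled in: 4 5 2 1 3 / 1 3 4 2 5 / 3 4 1 5 2 / 5 2 3 4 1 / 2 1 5 3 4.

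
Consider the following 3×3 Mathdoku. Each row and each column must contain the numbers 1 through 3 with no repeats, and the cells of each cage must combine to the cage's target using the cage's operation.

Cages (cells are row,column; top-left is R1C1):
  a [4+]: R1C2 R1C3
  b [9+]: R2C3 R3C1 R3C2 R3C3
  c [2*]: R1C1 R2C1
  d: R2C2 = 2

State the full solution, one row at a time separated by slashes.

D is a freebie; hence R2C2 = 2.
The 4 cells of cage b must have sum 9, leaving R2C3 = 3.
The two cells of cage c must have product 2; hence R1C1 = 2.
Cage a needs two cells with sum 4, leaving R1C2 = 3.
Column 3 already has 3, so R1C3 = 1.
2 is placed in row 2, so R2C1 = 1.
Column 1 now contains 1, which forces R3C1 = 3.
Column 2 now contains 3, leaving R3C2 = 1.
Column 3 now contains 1, which forces R3C3 = 2.

2 3 1 / 1 2 3 / 3 1 2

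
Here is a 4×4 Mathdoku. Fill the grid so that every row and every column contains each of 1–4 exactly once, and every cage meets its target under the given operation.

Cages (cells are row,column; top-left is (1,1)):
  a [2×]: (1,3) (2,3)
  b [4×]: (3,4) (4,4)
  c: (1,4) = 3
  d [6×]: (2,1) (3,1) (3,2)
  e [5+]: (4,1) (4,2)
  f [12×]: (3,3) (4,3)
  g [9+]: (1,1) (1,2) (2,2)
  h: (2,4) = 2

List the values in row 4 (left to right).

C is a freebie, which forces (1,4) = 3.
H is a freebie, which forces (2,4) = 2.
Cage a's pair has product 2, leaving (1,3) = 2.
2 is placed in row 2, which forces (2,3) = 1.
2 is placed in row 1, so (1,1) = 4.
Cage g has sum 9, so (1,2) = 1.
Row 2 already has 1, leaving (2,1) = 3.
The 3 cells of cage g must have sum 9, so (2,2) = 4.
1 is placed in column 2, so (3,2) = 2.
Column 2 now contains 2, leaving (4,2) = 3.
Row 4 now contains 3, so (4,3) = 4.
Row 4 already has 4, leaving (4,4) = 1.
Row 3 now contains 2, leaving (3,1) = 1.
4 is placed in column 3, which forces (3,3) = 3.
1 is placed in column 4, which forces (3,4) = 4.
Row 4 now contains 1, so (4,1) = 2.
Filled in: 4 1 2 3 / 3 4 1 2 / 1 2 3 4 / 2 3 4 1.

2 3 4 1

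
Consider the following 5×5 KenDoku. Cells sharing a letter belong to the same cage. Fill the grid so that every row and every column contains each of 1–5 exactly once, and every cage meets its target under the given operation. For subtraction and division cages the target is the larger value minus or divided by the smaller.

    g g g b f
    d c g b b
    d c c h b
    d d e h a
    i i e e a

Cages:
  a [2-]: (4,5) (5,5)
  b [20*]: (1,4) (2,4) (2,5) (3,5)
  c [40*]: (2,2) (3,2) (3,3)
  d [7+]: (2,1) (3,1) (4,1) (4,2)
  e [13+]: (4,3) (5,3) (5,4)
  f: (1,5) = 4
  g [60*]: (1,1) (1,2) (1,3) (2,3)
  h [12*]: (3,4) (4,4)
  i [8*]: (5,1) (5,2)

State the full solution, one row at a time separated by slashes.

5 3 1 2 4 / 3 5 4 1 2 / 1 4 2 3 5 / 2 1 5 4 3 / 4 2 3 5 1

F is a freebie, leaving (1,5) = 4.
Cage d needs sum 7, which forces (4,2) = 1.
In row 2, 3 can only go at (2,1), so (2,1) = 3.
The 4 cells of cage d must have sum 7, so (3,1) = 1.
Column 1 already has 3; hence (4,1) = 2.
Column 1 now contains 2; hence (5,1) = 4.
Row 5 now contains 4, so (5,2) = 2.
Row 5 now contains 4, leaving (5,4) = 5.
Column 1 now contains 2, which forces (1,1) = 5.
Cage g needs product 60; hence (1,2) = 3.
Cage g needs product 60, leaving (1,3) = 1.
Row 1 already has 1, which forces (1,4) = 2.
The 4 cells of cage g must have product 60, which forces (2,3) = 4.
Row 2 already has 4, leaving (2,4) = 1.
The 3 cells of cage c must have product 40, leaving (3,3) = 2.
2 is placed in row 3, which forces (3,5) = 5.
Cage e has sum 13, leaving (4,3) = 5.
5 is placed in column 5, leaving (4,5) = 3.
5 is placed in row 5, so (5,3) = 3.
Column 5 now contains 3; hence (5,5) = 1.
Row 2 already has 4, leaving (2,2) = 5.
5 is placed in column 5, so (2,5) = 2.
Row 3 now contains 5, leaving (3,2) = 4.
Cage h's pair has product 12; hence (3,4) = 3.
Row 4 already has 3, leaving (4,4) = 4.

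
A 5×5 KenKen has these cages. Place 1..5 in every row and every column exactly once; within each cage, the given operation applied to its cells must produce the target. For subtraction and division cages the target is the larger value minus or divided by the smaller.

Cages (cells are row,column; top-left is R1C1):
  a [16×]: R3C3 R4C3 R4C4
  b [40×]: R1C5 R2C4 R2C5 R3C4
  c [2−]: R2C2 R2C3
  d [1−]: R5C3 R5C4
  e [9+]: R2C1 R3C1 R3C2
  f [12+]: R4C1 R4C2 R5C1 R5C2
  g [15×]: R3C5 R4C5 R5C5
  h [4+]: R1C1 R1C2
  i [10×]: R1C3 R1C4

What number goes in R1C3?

5

The only place for 4 in row 1 is R1C5.
The only place for 3 in column 4 is R5C4.
The only place for 3 in column 3 is R2C3.
In row 2, 4 can only go at R2C1, so R2C1 = 4.
In column 3, 1 can only go at R4C3, so R4C3 = 1.
Cage a has product 16, so R3C3 = 4.
Cage a has product 16, which forces R4C4 = 4.
4 is placed in column 3, which forces R5C3 = 2.
Column 3 now contains 2, which forces R1C3 = 5.
The two cells of cage i must have product 10, which forces R1C4 = 2.
Cage f needs sum 12, so R5C1 = 1.
Cage f needs sum 12, leaving R5C2 = 4.
1 is placed in row 5, so R5C5 = 5.
Column 1 now contains 1, leaving R1C1 = 3.
The two cells of cage h must have sum 4, leaving R1C2 = 1.
Column 2 already has 1, so R2C2 = 5.
5 is placed in row 2, which forces R2C4 = 1.
Cage b has product 40, which forces R2C5 = 2.
3 is placed in column 1; hence R3C1 = 2.
Row 3 already has 2; hence R3C2 = 3.
1 is placed in column 4; hence R3C4 = 5.
Cage g needs product 15, which forces R3C5 = 1.
Column 1 now contains 2, leaving R4C1 = 5.
5 is placed in column 2; hence R4C2 = 2.
Column 5 already has 5, so R4C5 = 3.
The full grid is 3 1 5 2 4 / 4 5 3 1 2 / 2 3 4 5 1 / 5 2 1 4 3 / 1 4 2 3 5.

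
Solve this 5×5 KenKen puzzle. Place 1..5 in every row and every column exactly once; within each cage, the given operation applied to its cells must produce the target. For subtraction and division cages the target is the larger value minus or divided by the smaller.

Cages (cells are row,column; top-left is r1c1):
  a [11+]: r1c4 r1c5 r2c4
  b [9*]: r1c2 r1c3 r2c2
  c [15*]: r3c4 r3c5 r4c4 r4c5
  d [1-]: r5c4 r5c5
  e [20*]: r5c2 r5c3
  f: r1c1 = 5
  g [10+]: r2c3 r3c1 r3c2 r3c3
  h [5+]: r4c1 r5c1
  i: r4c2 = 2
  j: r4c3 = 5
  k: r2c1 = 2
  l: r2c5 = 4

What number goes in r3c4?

1

F is a freebie, so r1c1 = 5.
Cage b needs product 9, leaving r1c2 = 1.
Cage b has product 9, leaving r1c3 = 3.
Cage k is a single given cell, which forces r2c1 = 2.
Cage b needs product 9, which forces r2c2 = 3.
L is a freebie, leaving r2c5 = 4.
Cage i is a single given cell, leaving r4c2 = 2.
Cage j is a single given cell, leaving r4c3 = 5.
Column 3 now contains 5, so r5c3 = 4.
The 3 cells of cage a must have sum 11, so r1c4 = 4.
Column 5 now contains 4, leaving r1c5 = 2.
Row 2 now contains 4, which forces r2c3 = 1.
Row 2 now contains 4; hence r2c4 = 5.
Cage g needs sum 10, which forces r3c1 = 3.
Cage g needs sum 10, leaving r3c2 = 4.
Cage g needs sum 10, which forces r3c3 = 2.
Column 4 now contains 5; hence r3c4 = 1.
Row 3 already has 1, leaving r3c5 = 5.
The two cells of cage h must have sum 5; hence r4c1 = 4.
Column 4 already has 1, so r4c4 = 3.
Row 4 now contains 3, leaving r4c5 = 1.
Cage h's pair has sum 5; hence r5c1 = 1.
Row 5 already has 4, leaving r5c2 = 5.
Column 4 already has 3, leaving r5c4 = 2.
Column 5 already has 1, which forces r5c5 = 3.
The full grid is 5 1 3 4 2 / 2 3 1 5 4 / 3 4 2 1 5 / 4 2 5 3 1 / 1 5 4 2 3.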